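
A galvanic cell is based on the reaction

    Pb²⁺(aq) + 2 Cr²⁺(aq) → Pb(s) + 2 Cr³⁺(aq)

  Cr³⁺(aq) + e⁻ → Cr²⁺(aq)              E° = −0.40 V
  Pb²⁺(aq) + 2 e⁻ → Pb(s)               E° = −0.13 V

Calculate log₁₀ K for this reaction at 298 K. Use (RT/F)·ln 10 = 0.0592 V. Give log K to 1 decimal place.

The Pb²⁺/Pb couple is reduced (cathode); E°cell = −0.13 − (−0.40) = +0.27 V with n = 2.
At equilibrium E = 0, so log K = nE°cell / 0.0592 = (2)(+0.27) / 0.0592 = 9.1.

log K = 9.1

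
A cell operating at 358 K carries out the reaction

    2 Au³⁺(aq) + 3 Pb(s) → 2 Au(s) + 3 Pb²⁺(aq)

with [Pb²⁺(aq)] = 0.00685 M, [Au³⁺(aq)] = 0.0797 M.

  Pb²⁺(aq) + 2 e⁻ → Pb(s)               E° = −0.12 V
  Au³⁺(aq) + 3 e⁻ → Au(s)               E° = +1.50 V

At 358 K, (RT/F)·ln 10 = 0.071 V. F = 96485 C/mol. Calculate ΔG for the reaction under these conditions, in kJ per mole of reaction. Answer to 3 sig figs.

With Au³⁺/Au reduced at the cathode, E°cell = +1.50 − (−0.12) = +1.62 V and n = 6.
Q = [Pb²⁺(aq)]^3 / [Au³⁺(aq)]^2 = 5.06×10^−5, so log Q = −4.296 and E = +1.62 − (0.071/6)(−4.296) = +1.6708 V.
Finally ΔG = −nFE = −(6)(96485 C/mol)(+1.6708 V) = −967 kJ/mol.

−967 kJ/mol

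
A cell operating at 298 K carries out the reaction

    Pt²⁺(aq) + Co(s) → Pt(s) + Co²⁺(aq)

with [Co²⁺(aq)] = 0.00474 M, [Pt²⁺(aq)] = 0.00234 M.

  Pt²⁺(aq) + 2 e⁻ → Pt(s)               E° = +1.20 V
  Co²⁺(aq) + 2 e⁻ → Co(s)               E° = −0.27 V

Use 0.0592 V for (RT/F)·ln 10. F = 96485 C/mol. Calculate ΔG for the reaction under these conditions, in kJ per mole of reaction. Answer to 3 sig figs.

−282 kJ/mol

The standard cell potential is +1.20 − (−0.27) = +1.47 V, with n = 2 electrons in the balanced equation.
Q = [Co²⁺(aq)] / [Pt²⁺(aq)] = 2.03, so log Q = 0.307 and E = +1.47 − (0.0592/2)(0.307) = +1.4609 V.
ΔG = −nFE = −(2)(96485)(+1.4609) J/mol = −282 kJ/mol.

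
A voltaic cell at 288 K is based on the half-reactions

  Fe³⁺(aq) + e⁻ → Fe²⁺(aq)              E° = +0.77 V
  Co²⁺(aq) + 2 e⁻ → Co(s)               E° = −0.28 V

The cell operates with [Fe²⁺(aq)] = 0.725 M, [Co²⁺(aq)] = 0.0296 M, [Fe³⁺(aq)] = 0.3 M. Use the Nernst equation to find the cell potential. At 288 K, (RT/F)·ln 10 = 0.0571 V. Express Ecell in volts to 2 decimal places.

Fe³⁺/Fe²⁺ is reduced (cathode, E° = +0.77 V) and Co²⁺/Co is oxidized (anode).
E°cell = E°cat − E°an = +0.77 − (−0.28) = +1.05 V; n = 2.
For the overall reaction 2 Fe³⁺(aq) + Co(s) → 2 Fe²⁺(aq) + Co²⁺(aq), Q = ([Fe²⁺(aq)]^2·[Co²⁺(aq)]) / [Fe³⁺(aq)]^2 = 0.173, giving log Q = −0.762.
Applying E = E° − (RT ln10/nF)·log Q gives +1.05 − (0.0571/2)(−0.762) = +1.07 V.

+1.07 V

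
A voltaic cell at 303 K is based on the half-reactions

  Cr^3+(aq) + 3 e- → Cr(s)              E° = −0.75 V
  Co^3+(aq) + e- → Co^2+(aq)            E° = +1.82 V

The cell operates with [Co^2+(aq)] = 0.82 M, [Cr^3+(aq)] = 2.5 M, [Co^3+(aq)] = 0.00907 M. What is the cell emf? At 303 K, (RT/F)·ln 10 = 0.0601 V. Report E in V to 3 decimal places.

+2.444 V

Since E°(Co³⁺/Co²⁺) > E°(Cr³⁺/Cr), Co³⁺/Co²⁺ serves as the cathode.
E°cell = E°cat − E°an = +1.82 − (−0.75) = +2.57 V; n = 3.
The balanced reaction is 3 Co^3+(aq) + Cr(s) → 3 Co^2+(aq) + Cr^3+(aq), so Q = ([Co^2+(aq)]^3·[Cr^3+(aq)]) / [Co^3+(aq)]^3 = 1.85×10^6 and log Q = 6.267.
By the Nernst equation, E = +2.57 − (0.0601/3)·(6.267) = +2.444 V.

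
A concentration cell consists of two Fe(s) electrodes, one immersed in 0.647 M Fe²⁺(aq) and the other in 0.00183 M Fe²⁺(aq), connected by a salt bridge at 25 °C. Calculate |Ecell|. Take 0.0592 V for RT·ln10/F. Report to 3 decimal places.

0.075 V

For a concentration cell E°cell = 0, since both electrodes use the same couple.
The compartment with the higher Fe²⁺(aq) concentration (0.647 M) acts as the cathode; ions are reduced there and produced at the dilute (0.00183 M) anode.
With n = 2, Ecell = −(0.0592/2)·log([dilute]/[conc]) = −(0.0592/2)·log(0.00183/0.647) = +0.075 V.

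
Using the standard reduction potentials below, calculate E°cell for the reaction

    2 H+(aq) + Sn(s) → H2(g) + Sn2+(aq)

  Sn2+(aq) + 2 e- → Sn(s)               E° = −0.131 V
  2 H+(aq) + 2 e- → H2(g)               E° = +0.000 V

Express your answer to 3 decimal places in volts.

In the reaction as written, H+(aq) is reduced (cathode) and Sn2+(aq) is produced by oxidation at the anode.
E°cell = E°(cathode) − E°(anode) = +0.000 − (−0.131) = +0.131 V.
The positive value indicates the reaction is spontaneous as written.

+0.131 V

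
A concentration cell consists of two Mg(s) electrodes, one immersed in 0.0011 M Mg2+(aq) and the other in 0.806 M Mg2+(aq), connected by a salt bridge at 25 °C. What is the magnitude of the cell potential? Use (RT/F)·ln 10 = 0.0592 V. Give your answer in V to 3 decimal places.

0.085 V

For a concentration cell E°cell = 0, since both electrodes use the same couple.
The compartment with the higher Mg2+(aq) concentration (0.806 M) acts as the cathode; ions are reduced there and produced at the dilute (0.0011 M) anode.
With n = 2, Ecell = −(0.0592/2)·log([dilute]/[conc]) = −(0.0592/2)·log(0.0011/0.806) = +0.085 V.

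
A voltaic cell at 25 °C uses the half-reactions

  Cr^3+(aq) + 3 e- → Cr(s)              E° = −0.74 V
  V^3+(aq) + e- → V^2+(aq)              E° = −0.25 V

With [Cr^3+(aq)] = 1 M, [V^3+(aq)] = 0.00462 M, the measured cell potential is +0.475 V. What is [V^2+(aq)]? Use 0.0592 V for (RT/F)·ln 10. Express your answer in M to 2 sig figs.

0.0083 M

With V³⁺/V²⁺ at the cathode and Cr³⁺/Cr at the anode, E°cell = −0.25 − (−0.74) = +0.49 V (n = 3).
Rearranging E = E° − (0.0592/n)·log Q gives log Q = 3(+0.49 − (+0.475))/0.0592 = 0.760.
The balanced reaction is 3 V^3+(aq) + Cr(s) → 3 V^2+(aq) + Cr^3+(aq), so Q = ([V^2+(aq)]^3·[Cr^3+(aq)]) / [V^3+(aq)]^3.
Substituting the known concentrations and solving, log [V^2+(aq)] = −2.082 and [V^2+(aq)] = 0.0083 M.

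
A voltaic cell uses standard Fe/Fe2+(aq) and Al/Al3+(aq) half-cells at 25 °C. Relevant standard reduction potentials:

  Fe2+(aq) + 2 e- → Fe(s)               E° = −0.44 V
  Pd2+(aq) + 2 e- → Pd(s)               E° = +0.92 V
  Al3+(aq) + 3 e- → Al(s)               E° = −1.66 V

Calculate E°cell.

Of the two couples in this cell, the one with the more positive reduction potential is reduced at the cathode: here that is Fe²⁺/Fe (−0.44 V); Al³⁺/Al (−1.66 V) is the anode.
E°cell = E°(cathode) − E°(anode) = −0.44 − (−1.66) = +1.22 V.

+1.22 V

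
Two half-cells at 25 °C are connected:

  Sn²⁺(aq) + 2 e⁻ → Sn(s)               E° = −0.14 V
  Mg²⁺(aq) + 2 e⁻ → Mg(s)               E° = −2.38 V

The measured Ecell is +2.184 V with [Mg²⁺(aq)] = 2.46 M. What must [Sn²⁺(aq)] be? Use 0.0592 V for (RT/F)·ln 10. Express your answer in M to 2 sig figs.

0.032 M

With Sn²⁺/Sn at the cathode and Mg²⁺/Mg at the anode, E°cell = −0.14 − (−2.38) = +2.24 V (n = 2).
Rearranging E = E° − (0.0592/n)·log Q gives log Q = 2(+2.24 − (+2.184))/0.0592 = 1.892.
Balancing electrons gives Sn²⁺(aq) + Mg(s) → Sn(s) + Mg²⁺(aq); thus Q = [Mg²⁺(aq)] / [Sn²⁺(aq)].
Isolating [Sn²⁺(aq)] in Q = 10^{1.892} yields log [Sn²⁺(aq)] = −1.501, i.e. 0.032 M.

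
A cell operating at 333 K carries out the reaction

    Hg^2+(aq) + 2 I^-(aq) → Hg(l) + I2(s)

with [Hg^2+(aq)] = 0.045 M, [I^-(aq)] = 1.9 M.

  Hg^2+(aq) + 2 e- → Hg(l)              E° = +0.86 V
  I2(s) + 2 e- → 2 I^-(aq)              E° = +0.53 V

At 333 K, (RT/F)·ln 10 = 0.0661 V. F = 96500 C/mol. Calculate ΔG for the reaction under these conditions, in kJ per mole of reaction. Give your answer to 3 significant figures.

The standard cell potential is +0.86 − (+0.53) = +0.33 V, with n = 2 electrons in the balanced equation.
The reaction quotient is 1 / ([Hg^2+(aq)]·[I^-(aq)]^2) = 6.16; by Nernst, E = +0.33 − (0.0661/2)(0.789) = +0.3039 V.
Finally ΔG = −nFE = −(2)(96500 C/mol)(+0.3039 V) = −58.7 kJ/mol.

−58.7 kJ/mol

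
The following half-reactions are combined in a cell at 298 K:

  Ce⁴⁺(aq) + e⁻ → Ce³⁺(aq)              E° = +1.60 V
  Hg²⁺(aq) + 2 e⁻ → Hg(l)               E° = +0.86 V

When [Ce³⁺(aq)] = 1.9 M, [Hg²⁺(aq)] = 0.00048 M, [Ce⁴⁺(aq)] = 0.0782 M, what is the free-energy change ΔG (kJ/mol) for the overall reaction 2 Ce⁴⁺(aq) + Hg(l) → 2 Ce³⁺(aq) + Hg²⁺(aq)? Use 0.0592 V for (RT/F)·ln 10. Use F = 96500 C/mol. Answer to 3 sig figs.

−146 kJ/mol

E°cell = +1.60 − (+0.86) = +0.74 V; the balanced reaction transfers n = 2 electrons.
The reaction quotient is ([Ce³⁺(aq)]^2·[Hg²⁺(aq)]) / [Ce⁴⁺(aq)]^2 = 0.283; by Nernst, E = +0.74 − (0.0592/2)(−0.548) = +0.7562 V.
ΔG = −nFE = −(2)(96500)(+0.7562) J/mol = −146 kJ/mol.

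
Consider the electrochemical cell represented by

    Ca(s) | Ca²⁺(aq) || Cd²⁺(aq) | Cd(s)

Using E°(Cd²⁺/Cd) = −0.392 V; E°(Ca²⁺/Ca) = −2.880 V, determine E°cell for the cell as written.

+2.488 V

By convention the left-hand electrode in cell notation is the anode (oxidation) and the right-hand electrode is the cathode (reduction).
E°cell = E°(right) − E°(left) = −0.392 − (−2.880) = +2.488 V.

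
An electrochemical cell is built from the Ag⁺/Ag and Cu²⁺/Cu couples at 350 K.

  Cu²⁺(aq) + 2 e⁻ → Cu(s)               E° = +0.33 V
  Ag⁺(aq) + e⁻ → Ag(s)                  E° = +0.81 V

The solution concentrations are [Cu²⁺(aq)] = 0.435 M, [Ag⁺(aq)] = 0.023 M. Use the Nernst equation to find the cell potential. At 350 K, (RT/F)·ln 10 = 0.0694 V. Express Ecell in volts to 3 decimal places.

Since E°(Ag⁺/Ag) > E°(Cu²⁺/Cu), Ag⁺/Ag serves as the cathode.
E°cell = E°cat − E°an = +0.81 − (+0.33) = +0.48 V; n = 2.
The balanced reaction is 2 Ag⁺(aq) + Cu(s) → 2 Ag(s) + Cu²⁺(aq), so Q = [Cu²⁺(aq)] / [Ag⁺(aq)]^2 = 822 and log Q = 2.915.
E = E° − (0.0694/n)·log Q = +0.48 − (0.0694/2)(2.915) = +0.379 V.

+0.379 V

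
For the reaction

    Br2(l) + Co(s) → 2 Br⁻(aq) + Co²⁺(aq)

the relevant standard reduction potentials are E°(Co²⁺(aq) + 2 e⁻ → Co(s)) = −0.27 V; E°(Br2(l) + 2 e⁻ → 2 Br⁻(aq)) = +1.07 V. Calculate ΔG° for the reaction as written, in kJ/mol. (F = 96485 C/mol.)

In the reaction as written Br2(l) is reduced, so the Br₂/Br⁻ couple is the cathode and Co²⁺/Co is the anode.
E°cell = +1.07 − (−0.27) = +1.34 V; balancing electrons gives n = 2.
ΔG° = −nFE°cell = −(2)(96485)(+1.34) J/mol = −259 kJ/mol.

−259 kJ/mol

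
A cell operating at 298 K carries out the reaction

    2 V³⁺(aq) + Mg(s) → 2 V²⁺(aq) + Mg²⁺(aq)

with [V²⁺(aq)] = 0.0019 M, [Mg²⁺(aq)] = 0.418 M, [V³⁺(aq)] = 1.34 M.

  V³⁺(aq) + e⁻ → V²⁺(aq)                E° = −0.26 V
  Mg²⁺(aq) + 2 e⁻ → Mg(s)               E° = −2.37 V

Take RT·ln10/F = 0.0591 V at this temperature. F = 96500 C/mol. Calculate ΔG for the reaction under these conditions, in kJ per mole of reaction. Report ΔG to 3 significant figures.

With V³⁺/V²⁺ reduced at the cathode, E°cell = −0.26 − (−2.37) = +2.11 V and n = 2.
Here Q = ([V²⁺(aq)]^2·[Mg²⁺(aq)]) / [V³⁺(aq)]^2 = 8.4×10^−7 (log Q = −6.076), giving E = +2.11 − (0.0591/2)·(−6.076) = +2.2895 V.
Then ΔG = −nFE = −2 × 96500 × +2.2895 J/mol = −442 kJ/mol.

−442 kJ/mol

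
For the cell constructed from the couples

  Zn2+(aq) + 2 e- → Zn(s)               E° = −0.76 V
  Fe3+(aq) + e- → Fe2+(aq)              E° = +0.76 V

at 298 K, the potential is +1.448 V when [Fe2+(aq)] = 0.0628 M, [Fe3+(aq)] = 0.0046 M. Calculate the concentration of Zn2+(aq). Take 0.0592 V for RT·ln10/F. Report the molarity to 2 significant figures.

1.5 M

The Fe³⁺/Fe²⁺ couple has the larger reduction potential, so it is the cathode: E°cell = +0.76 − (−0.76) = +1.52 V and n = 2.
From the Nernst equation, log Q = n(E° − E)/0.0592 = 2·(+1.52 − (+1.448))/0.0592 = 2.432.
Balancing electrons gives 2 Fe3+(aq) + Zn(s) → 2 Fe2+(aq) + Zn2+(aq); thus Q = ([Fe2+(aq)]^2·[Zn2+(aq)]) / [Fe3+(aq)]^2.
Solving for the unknown gives log [Zn2+(aq)] = 0.162, so [Zn2+(aq)] ≈ 1.5 M.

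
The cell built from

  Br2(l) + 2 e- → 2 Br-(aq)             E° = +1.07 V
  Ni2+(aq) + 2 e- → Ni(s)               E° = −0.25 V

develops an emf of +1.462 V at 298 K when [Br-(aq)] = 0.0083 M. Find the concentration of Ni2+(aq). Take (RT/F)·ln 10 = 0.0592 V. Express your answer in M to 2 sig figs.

The Br₂/Br⁻ couple has the larger reduction potential, so it is the cathode: E°cell = +1.07 − (−0.25) = +1.32 V and n = 2.
From the Nernst equation, log Q = n(E° − E)/0.0592 = 2·(+1.32 − (+1.462))/0.0592 = −4.797.
For Br2(l) + Ni(s) → 2 Br-(aq) + Ni2+(aq), the reaction quotient is Q = [Br-(aq)]^2·[Ni2+(aq)].
Substituting the known concentrations and solving, log [Ni2+(aq)] = −0.635 and [Ni2+(aq)] = 0.23 M.

0.23 M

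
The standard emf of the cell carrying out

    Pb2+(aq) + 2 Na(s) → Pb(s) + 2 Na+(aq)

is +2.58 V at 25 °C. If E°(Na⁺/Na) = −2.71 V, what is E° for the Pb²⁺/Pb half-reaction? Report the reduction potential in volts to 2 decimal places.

In the reaction as written the Pb²⁺/Pb couple is reduced (cathode) and Na⁺/Na is oxidized (anode), so E°cell = E°(Pb²⁺/Pb) − E°(Na⁺/Na).
E°(Pb²⁺/Pb) = E°cell + E°(anode) = +2.58 + (−2.71) = −0.13 V.

−0.13 V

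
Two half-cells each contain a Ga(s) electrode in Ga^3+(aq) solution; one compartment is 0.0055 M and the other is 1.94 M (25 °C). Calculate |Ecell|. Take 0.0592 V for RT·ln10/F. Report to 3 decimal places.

0.050 V

For a concentration cell E°cell = 0, since both electrodes use the same couple.
The compartment with the higher Ga^3+(aq) concentration (1.94 M) acts as the cathode; ions are reduced there and produced at the dilute (0.0055 M) anode.
With n = 3, Ecell = −(0.0592/3)·log([dilute]/[conc]) = −(0.0592/3)·log(0.0055/1.94) = +0.050 V.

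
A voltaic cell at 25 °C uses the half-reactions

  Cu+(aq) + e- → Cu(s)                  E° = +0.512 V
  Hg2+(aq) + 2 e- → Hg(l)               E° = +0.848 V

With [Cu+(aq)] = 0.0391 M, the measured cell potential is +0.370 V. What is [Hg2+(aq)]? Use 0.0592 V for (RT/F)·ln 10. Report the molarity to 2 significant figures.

Hg²⁺/Hg is the cathode (higher E°); E°cell = +0.848 − (+0.512) = +0.336 V with n = 2.
Rearranging E = E° − (0.0592/n)·log Q gives log Q = 2(+0.336 − (+0.370))/0.0592 = −1.149.
Balancing electrons gives Hg2+(aq) + 2 Cu(s) → Hg(l) + 2 Cu+(aq); thus Q = [Cu+(aq)]^2 / [Hg2+(aq)].
Substituting the known concentrations and solving, log [Hg2+(aq)] = −1.667 and [Hg2+(aq)] = 0.022 M.

0.022 M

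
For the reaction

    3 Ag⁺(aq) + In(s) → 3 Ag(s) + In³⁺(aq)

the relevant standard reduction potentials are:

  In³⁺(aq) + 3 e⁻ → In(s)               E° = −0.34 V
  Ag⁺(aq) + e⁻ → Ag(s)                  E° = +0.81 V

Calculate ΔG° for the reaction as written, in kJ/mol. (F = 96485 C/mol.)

−333 kJ/mol

In the reaction as written Ag⁺(aq) is reduced, so the Ag⁺/Ag couple is the cathode and In³⁺/In is the anode.
E°cell = +0.81 − (−0.34) = +1.15 V; balancing electrons gives n = 3.
ΔG° = −nFE°cell = −(3)(96485)(+1.15) J/mol = −333 kJ/mol.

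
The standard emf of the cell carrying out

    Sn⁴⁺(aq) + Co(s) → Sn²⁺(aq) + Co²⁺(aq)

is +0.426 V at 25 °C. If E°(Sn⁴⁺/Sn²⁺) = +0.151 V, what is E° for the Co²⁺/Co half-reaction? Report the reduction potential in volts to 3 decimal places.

In the reaction as written the Sn⁴⁺/Sn²⁺ couple is reduced (cathode) and Co²⁺/Co is oxidized (anode), so E°cell = E°(Sn⁴⁺/Sn²⁺) − E°(Co²⁺/Co).
E°(Co²⁺/Co) = E°(cathode) − E°cell = +0.151 − (+0.426) = −0.275 V.

−0.275 V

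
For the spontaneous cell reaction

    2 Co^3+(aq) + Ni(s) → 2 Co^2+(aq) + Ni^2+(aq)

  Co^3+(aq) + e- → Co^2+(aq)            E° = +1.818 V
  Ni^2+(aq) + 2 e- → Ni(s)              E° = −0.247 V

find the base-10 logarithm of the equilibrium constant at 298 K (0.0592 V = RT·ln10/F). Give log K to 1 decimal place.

log K = 69.8

The Co³⁺/Co²⁺ couple is reduced (cathode); E°cell = +1.818 − (−0.247) = +2.065 V with n = 2.
At equilibrium E = 0, so log K = nE°cell / 0.0592 = (2)(+2.065) / 0.0592 = 69.8.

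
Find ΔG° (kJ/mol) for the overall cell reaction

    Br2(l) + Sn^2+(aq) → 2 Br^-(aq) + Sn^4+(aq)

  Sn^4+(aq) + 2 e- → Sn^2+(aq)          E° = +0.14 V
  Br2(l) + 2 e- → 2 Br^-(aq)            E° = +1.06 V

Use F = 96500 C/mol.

−178 kJ/mol

In the reaction as written Br2(l) is reduced, so the Br₂/Br⁻ couple is the cathode and Sn⁴⁺/Sn²⁺ is the anode.
E°cell = +1.06 − (+0.14) = +0.92 V; balancing electrons gives n = 2.
ΔG° = −nFE°cell = −(2)(96500)(+0.92) J/mol = −178 kJ/mol.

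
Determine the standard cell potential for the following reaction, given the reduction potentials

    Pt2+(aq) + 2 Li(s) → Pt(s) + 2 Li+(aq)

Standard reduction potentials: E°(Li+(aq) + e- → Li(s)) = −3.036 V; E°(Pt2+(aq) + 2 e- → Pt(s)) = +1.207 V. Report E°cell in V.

+4.243 V

Pt2+(aq) gains electrons, so the Pt²⁺/Pt couple is the cathode; the Li⁺/Li couple is the anode.
E°cell = E°(cathode) − E°(anode) = +1.207 − (−3.036) = +4.243 V.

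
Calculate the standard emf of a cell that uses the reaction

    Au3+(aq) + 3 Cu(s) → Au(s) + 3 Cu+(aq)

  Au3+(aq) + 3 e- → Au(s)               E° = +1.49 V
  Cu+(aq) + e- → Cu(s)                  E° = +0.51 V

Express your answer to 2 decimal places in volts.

+0.98 V

Au3+(aq) gains electrons, so the Au³⁺/Au couple is the cathode; the Cu⁺/Cu couple is the anode.
E°cell = E°(cathode) − E°(anode) = +1.49 − (+0.51) = +0.98 V.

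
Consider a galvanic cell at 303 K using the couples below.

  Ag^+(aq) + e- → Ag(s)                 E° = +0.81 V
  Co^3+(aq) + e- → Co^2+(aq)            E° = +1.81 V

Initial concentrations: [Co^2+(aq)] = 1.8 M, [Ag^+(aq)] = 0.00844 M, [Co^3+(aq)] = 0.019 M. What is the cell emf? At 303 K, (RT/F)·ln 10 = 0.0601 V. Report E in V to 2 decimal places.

Since E°(Co³⁺/Co²⁺) > E°(Ag⁺/Ag), Co³⁺/Co²⁺ serves as the cathode.
E°cell = +1.81 − (+0.81) = +1.00 V, with n = 1 electron transferred.
Balancing gives Co^3+(aq) + Ag(s) → Co^2+(aq) + Ag^+(aq); hence Q = ([Co^2+(aq)]·[Ag^+(aq)]) / [Co^3+(aq)] = 0.8 (log Q = −0.097).
Applying E = E° − (RT ln10/nF)·log Q gives +1.00 − (0.0601/1)(−0.097) = +1.01 V.

+1.01 V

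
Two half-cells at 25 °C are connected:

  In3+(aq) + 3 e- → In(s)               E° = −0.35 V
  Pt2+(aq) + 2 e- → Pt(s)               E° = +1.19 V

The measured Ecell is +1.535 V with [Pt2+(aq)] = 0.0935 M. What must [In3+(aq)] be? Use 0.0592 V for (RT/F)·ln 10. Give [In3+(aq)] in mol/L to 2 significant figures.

0.051 M

Pt²⁺/Pt is the cathode (higher E°); E°cell = +1.19 − (−0.35) = +1.54 V with n = 6.
From the Nernst equation, log Q = n(E° − E)/0.0592 = 6·(+1.54 − (+1.535))/0.0592 = 0.507.
The balanced reaction is 3 Pt2+(aq) + 2 In(s) → 3 Pt(s) + 2 In3+(aq), so Q = [In3+(aq)]^2 / [Pt2+(aq)]^3.
Isolating [In3+(aq)] in Q = 10^{0.507} yields log [In3+(aq)] = −1.290, i.e. 0.051 M.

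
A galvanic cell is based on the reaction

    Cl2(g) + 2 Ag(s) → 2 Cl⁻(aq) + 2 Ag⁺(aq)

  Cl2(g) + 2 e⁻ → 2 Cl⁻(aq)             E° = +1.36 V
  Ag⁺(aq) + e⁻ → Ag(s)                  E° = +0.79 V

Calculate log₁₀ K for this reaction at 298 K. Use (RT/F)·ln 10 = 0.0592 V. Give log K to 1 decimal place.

log K = 19.3

The Cl₂/Cl⁻ couple is reduced (cathode); E°cell = +1.36 − (+0.79) = +0.57 V with n = 2.
At equilibrium E = 0, so log K = nE°cell / 0.0592 = (2)(+0.57) / 0.0592 = 19.3.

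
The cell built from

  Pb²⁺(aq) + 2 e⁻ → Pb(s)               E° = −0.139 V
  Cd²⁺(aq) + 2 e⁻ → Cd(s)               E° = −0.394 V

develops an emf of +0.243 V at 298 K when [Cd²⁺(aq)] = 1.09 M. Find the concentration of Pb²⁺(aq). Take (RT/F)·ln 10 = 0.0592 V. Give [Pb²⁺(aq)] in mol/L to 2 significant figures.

With Pb²⁺/Pb at the cathode and Cd²⁺/Cd at the anode, E°cell = −0.139 − (−0.394) = +0.255 V (n = 2).
From the Nernst equation, log Q = n(E° − E)/0.0592 = 2·(+0.255 − (+0.243))/0.0592 = 0.405.
The balanced reaction is Pb²⁺(aq) + Cd(s) → Pb(s) + Cd²⁺(aq), so Q = [Cd²⁺(aq)] / [Pb²⁺(aq)].
Isolating [Pb²⁺(aq)] in Q = 10^{0.405} yields log [Pb²⁺(aq)] = −0.368, i.e. 0.43 M.

0.43 M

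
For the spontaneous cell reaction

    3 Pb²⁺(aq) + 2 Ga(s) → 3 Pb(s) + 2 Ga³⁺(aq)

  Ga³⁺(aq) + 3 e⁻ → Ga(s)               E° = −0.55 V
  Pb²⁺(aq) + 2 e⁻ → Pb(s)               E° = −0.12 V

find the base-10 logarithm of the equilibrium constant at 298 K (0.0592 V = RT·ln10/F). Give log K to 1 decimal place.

The Pb²⁺/Pb couple is reduced (cathode); E°cell = −0.12 − (−0.55) = +0.43 V with n = 6.
At equilibrium E = 0, so log K = nE°cell / 0.0592 = (6)(+0.43) / 0.0592 = 43.6.

log K = 43.6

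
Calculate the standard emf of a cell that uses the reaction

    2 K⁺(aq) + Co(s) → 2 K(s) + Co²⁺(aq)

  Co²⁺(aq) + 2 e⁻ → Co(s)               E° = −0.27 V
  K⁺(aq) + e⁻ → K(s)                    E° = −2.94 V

−2.67 V

K⁺(aq) gains electrons, so the K⁺/K couple is the cathode; the Co²⁺/Co couple is the anode.
E°cell = E°(cathode) − E°(anode) = −2.94 − (−0.27) = −2.67 V.
The negative E°cell means the reaction is non-spontaneous in the direction written.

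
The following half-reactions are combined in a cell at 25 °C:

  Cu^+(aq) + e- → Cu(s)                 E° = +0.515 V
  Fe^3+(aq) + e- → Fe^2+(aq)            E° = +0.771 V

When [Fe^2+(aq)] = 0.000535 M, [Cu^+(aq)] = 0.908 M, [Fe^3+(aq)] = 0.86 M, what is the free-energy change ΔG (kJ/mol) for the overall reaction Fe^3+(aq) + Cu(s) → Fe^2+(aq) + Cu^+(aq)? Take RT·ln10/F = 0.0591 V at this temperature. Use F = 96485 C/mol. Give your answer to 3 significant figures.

−43.2 kJ/mol

With Fe³⁺/Fe²⁺ reduced at the cathode, E°cell = +0.771 − (+0.515) = +0.256 V and n = 1.
Here Q = ([Fe^2+(aq)]·[Cu^+(aq)]) / [Fe^3+(aq)] = 0.000565 (log Q = −3.248), giving E = +0.256 − (0.0591/1)·(−3.248) = +0.4480 V.
Then ΔG = −nFE = −1 × 96485 × +0.4480 J/mol = −43.2 kJ/mol.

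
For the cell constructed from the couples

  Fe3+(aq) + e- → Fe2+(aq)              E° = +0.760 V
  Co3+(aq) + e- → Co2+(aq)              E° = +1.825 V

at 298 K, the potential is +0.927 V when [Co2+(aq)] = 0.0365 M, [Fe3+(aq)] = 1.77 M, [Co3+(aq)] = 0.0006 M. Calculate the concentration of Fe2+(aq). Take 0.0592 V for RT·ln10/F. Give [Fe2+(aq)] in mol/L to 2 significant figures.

Co³⁺/Co²⁺ is the cathode (higher E°); E°cell = +1.825 − (+0.760) = +1.065 V with n = 1.
Since E = E° − (0.0592/n)·log Q, log Q = n(E° − E)/0.0592 = 2.331.
For Co3+(aq) + Fe2+(aq) → Co2+(aq) + Fe3+(aq), the reaction quotient is Q = ([Co2+(aq)]·[Fe3+(aq)]) / ([Co3+(aq)]·[Fe2+(aq)]).
Isolating [Fe2+(aq)] in Q = 10^{2.331} yields log [Fe2+(aq)] = −0.299, i.e. 0.50 M.

0.50 M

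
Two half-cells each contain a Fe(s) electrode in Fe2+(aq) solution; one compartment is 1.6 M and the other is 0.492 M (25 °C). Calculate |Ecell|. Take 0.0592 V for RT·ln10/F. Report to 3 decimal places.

0.015 V

For a concentration cell E°cell = 0, since both electrodes use the same couple.
The compartment with the higher Fe2+(aq) concentration (1.6 M) acts as the cathode; ions are reduced there and produced at the dilute (0.492 M) anode.
With n = 2, Ecell = −(0.0592/2)·log([dilute]/[conc]) = −(0.0592/2)·log(0.492/1.6) = +0.015 V.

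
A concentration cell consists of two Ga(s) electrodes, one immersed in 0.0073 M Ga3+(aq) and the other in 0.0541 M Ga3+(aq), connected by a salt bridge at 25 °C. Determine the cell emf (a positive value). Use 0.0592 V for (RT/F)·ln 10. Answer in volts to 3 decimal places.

0.017 V

For a concentration cell E°cell = 0, since both electrodes use the same couple.
The compartment with the higher Ga3+(aq) concentration (0.0541 M) acts as the cathode; ions are reduced there and produced at the dilute (0.0073 M) anode.
With n = 3, Ecell = −(0.0592/3)·log([dilute]/[conc]) = −(0.0592/3)·log(0.0073/0.0541) = +0.017 V.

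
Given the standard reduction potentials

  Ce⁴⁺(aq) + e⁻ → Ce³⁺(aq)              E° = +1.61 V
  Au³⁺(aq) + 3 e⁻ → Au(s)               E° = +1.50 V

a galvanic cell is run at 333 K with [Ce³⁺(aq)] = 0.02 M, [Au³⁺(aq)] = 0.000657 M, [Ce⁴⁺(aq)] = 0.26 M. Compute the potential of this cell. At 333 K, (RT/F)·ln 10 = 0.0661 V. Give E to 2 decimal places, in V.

The Ce⁴⁺/Ce³⁺ couple has the more positive E°, so it is the cathode; Au³⁺/Au is the anode.
The standard potential is +1.61 − (+1.50) = +0.11 V and the balanced reaction transfers n = 3 electrons.
For the overall reaction 3 Ce⁴⁺(aq) + Au(s) → 3 Ce³⁺(aq) + Au³⁺(aq), Q = ([Ce³⁺(aq)]^3·[Au³⁺(aq)]) / [Ce⁴⁺(aq)]^3 = 2.99×10^−7, giving log Q = −6.524.
Applying E = E° − (RT ln10/nF)·log Q gives +0.11 − (0.0661/3)(−6.524) = +0.25 V.

+0.25 V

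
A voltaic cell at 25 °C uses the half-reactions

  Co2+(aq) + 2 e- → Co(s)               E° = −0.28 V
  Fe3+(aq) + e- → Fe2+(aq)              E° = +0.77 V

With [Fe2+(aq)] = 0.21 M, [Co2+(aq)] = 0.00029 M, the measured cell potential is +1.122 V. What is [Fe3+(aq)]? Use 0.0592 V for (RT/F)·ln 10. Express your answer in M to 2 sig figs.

0.059 M

With Fe³⁺/Fe²⁺ at the cathode and Co²⁺/Co at the anode, E°cell = +0.77 − (−0.28) = +1.05 V (n = 2).
From the Nernst equation, log Q = n(E° − E)/0.0592 = 2·(+1.05 − (+1.122))/0.0592 = −2.432.
Balancing electrons gives 2 Fe3+(aq) + Co(s) → 2 Fe2+(aq) + Co2+(aq); thus Q = ([Fe2+(aq)]^2·[Co2+(aq)]) / [Fe3+(aq)]^2.
Isolating [Fe3+(aq)] in Q = 10^{−2.432} yields log [Fe3+(aq)] = −1.231, i.e. 0.059 M.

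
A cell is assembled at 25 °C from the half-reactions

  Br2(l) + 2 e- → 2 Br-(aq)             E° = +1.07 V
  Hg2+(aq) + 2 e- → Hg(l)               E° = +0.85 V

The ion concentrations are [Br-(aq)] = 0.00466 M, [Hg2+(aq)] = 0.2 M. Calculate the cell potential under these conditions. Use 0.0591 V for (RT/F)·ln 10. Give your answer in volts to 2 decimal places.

+0.38 V

Since E°(Br₂/Br⁻) > E°(Hg²⁺/Hg), Br₂/Br⁻ serves as the cathode.
E°cell = E°cat − E°an = +1.07 − (+0.85) = +0.22 V; n = 2.
Balancing gives Br2(l) + Hg(l) → 2 Br-(aq) + Hg2+(aq); hence Q = [Br-(aq)]^2·[Hg2+(aq)] = 4.34×10^−6 (log Q = −5.362).
Applying E = E° − (RT ln10/nF)·log Q gives +0.22 − (0.0591/2)(−5.362) = +0.38 V.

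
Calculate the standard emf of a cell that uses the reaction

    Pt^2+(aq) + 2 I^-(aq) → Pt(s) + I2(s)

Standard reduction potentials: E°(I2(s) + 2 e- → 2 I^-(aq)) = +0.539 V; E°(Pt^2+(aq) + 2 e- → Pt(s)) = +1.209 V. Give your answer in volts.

+0.670 V

Pt^2+(aq) gains electrons, so the Pt²⁺/Pt couple is the cathode; the I₂/I⁻ couple is the anode.
E°cell = E°(cathode) − E°(anode) = +1.209 − (+0.539) = +0.670 V.
The positive value indicates the reaction is spontaneous as written.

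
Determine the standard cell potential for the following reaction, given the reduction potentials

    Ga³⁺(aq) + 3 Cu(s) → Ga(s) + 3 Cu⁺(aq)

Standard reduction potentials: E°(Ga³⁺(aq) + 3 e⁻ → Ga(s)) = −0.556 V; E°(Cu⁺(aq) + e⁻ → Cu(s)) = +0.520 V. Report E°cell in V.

Ga³⁺(aq) gains electrons, so the Ga³⁺/Ga couple is the cathode; the Cu⁺/Cu couple is the anode.
E°cell = E°(cathode) − E°(anode) = −0.556 − (+0.520) = −1.076 V.

−1.076 V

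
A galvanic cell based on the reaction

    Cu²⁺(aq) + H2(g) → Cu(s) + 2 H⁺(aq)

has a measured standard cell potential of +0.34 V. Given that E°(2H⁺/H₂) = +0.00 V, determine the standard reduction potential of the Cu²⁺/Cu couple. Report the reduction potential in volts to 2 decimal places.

+0.34 V

In the reaction as written the Cu²⁺/Cu couple is reduced (cathode) and 2H⁺/H₂ is oxidized (anode), so E°cell = E°(Cu²⁺/Cu) − E°(2H⁺/H₂).
E°(Cu²⁺/Cu) = E°cell + E°(anode) = +0.34 + (+0.00) = +0.34 V.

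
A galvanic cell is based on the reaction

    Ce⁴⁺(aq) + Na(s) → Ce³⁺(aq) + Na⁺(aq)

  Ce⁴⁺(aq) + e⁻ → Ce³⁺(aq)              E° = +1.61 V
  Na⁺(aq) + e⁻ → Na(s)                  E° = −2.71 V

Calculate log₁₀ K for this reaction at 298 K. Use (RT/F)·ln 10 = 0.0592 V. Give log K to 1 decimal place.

log K = 73.0

The Ce⁴⁺/Ce³⁺ couple is reduced (cathode); E°cell = +1.61 − (−2.71) = +4.32 V with n = 1.
At equilibrium E = 0, so log K = nE°cell / 0.0592 = (1)(+4.32) / 0.0592 = 73.0.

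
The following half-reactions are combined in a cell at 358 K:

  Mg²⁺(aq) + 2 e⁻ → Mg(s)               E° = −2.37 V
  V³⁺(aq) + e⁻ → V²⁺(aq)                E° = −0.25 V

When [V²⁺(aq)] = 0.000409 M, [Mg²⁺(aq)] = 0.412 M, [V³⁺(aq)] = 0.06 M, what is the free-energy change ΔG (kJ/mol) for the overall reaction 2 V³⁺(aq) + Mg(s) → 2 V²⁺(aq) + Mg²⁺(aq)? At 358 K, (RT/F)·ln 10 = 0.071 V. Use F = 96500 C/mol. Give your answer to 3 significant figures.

E°cell = −0.25 − (−2.37) = +2.12 V; the balanced reaction transfers n = 2 electrons.
The reaction quotient is ([V²⁺(aq)]^2·[Mg²⁺(aq)]) / [V³⁺(aq)]^2 = 1.91×10^−5; by Nernst, E = +2.12 − (0.071/2)(−4.718) = +2.2875 V.
Then ΔG = −nFE = −2 × 96500 × +2.2875 J/mol = −441 kJ/mol.

−441 kJ/mol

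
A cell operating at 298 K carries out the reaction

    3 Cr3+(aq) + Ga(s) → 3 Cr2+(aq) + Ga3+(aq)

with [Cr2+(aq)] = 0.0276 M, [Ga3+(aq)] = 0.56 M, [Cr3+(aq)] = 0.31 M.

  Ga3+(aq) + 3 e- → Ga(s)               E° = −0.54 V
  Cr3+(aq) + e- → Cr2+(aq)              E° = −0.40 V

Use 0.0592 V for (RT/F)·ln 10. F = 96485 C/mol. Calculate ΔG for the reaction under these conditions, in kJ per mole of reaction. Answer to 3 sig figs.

E°cell = −0.40 − (−0.54) = +0.14 V; the balanced reaction transfers n = 3 electrons.
Q = ([Cr2+(aq)]^3·[Ga3+(aq)]) / [Cr3+(aq)]^3 = 0.000395, so log Q = −3.403 and E = +0.14 − (0.0592/3)(−3.403) = +0.2072 V.
ΔG = −nFE = −(3)(96485)(+0.2072) J/mol = −60.0 kJ/mol.

−60.0 kJ/mol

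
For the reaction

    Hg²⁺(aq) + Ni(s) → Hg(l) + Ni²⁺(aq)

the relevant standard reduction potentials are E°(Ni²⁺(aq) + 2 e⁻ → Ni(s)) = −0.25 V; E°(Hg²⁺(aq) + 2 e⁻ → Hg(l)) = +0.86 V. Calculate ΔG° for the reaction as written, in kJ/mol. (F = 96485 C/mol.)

In the reaction as written Hg²⁺(aq) is reduced, so the Hg²⁺/Hg couple is the cathode and Ni²⁺/Ni is the anode.
E°cell = +0.86 − (−0.25) = +1.11 V; balancing electrons gives n = 2.
ΔG° = −nFE°cell = −(2)(96485)(+1.11) J/mol = −214 kJ/mol.

−214 kJ/mol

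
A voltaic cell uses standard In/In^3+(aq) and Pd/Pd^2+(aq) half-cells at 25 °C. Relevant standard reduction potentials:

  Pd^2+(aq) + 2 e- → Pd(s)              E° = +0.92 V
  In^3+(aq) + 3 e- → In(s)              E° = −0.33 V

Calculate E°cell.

+1.25 V

Of the two couples in this cell, the one with the more positive reduction potential is reduced at the cathode: here that is Pd²⁺/Pd (+0.92 V); In³⁺/In (−0.33 V) is the anode.
E°cell = E°(cathode) − E°(anode) = +0.92 − (−0.33) = +1.25 V.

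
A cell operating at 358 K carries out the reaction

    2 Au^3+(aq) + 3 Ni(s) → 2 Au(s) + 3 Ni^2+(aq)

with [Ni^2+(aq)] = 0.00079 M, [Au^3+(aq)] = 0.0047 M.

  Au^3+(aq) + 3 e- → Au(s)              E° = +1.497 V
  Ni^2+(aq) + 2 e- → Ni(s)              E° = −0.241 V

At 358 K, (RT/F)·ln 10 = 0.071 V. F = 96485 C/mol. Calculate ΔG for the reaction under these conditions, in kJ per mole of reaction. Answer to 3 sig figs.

With Au³⁺/Au reduced at the cathode, E°cell = +1.497 − (−0.241) = +1.738 V and n = 6.
Q = [Ni^2+(aq)]^3 / [Au^3+(aq)]^2 = 2.23×10^−5, so log Q = −4.651 and E = +1.738 − (0.071/6)(−4.651) = +1.7930 V.
ΔG = −nFE = −(6)(96485)(+1.7930) J/mol = −1040 kJ/mol.

−1040 kJ/mol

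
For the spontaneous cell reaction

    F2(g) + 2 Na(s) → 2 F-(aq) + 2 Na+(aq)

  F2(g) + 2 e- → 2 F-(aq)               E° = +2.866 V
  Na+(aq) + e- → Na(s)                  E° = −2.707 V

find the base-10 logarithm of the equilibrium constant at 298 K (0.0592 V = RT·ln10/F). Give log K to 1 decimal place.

The F₂/F⁻ couple is reduced (cathode); E°cell = +2.866 − (−2.707) = +5.573 V with n = 2.
At equilibrium E = 0, so log K = nE°cell / 0.0592 = (2)(+5.573) / 0.0592 = 188.3.

log K = 188.3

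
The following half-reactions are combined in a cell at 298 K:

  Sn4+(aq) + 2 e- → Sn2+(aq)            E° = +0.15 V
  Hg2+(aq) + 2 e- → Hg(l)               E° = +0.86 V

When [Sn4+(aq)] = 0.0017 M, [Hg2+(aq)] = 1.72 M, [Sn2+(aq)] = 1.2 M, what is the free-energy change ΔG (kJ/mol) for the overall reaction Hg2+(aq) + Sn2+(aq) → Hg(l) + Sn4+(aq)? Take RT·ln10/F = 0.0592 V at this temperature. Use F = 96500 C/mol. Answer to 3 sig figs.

With Hg²⁺/Hg reduced at the cathode, E°cell = +0.86 − (+0.15) = +0.71 V and n = 2.
Q = [Sn4+(aq)] / ([Hg2+(aq)]·[Sn2+(aq)]) = 0.000824, so log Q = −3.084 and E = +0.71 − (0.0592/2)(−3.084) = +0.8013 V.
Then ΔG = −nFE = −2 × 96500 × +0.8013 J/mol = −155 kJ/mol.

−155 kJ/mol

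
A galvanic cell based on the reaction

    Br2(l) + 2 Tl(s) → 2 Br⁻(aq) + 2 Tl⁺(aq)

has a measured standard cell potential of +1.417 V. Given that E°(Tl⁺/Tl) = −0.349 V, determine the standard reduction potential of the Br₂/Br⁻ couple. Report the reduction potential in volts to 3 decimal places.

In the reaction as written the Br₂/Br⁻ couple is reduced (cathode) and Tl⁺/Tl is oxidized (anode), so E°cell = E°(Br₂/Br⁻) − E°(Tl⁺/Tl).
E°(Br₂/Br⁻) = E°cell + E°(anode) = +1.417 + (−0.349) = +1.068 V.

+1.068 V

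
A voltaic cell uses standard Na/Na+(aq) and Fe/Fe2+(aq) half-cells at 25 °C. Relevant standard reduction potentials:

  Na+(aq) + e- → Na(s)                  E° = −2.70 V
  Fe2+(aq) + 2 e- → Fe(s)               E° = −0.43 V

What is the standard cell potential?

Of the two couples in this cell, the one with the more positive reduction potential is reduced at the cathode: here that is Fe²⁺/Fe (−0.43 V); Na⁺/Na (−2.70 V) is the anode.
E°cell = E°(cathode) − E°(anode) = −0.43 − (−2.70) = +2.27 V.

+2.27 V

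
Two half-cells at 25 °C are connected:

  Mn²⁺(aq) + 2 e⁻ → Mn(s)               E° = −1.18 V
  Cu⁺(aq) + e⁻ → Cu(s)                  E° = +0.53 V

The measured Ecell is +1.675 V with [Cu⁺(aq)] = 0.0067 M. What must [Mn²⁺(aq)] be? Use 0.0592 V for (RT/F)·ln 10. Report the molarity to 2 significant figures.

Cu⁺/Cu is the cathode (higher E°); E°cell = +0.53 − (−1.18) = +1.71 V with n = 2.
From the Nernst equation, log Q = n(E° − E)/0.0592 = 2·(+1.71 − (+1.675))/0.0592 = 1.182.
The balanced reaction is 2 Cu⁺(aq) + Mn(s) → 2 Cu(s) + Mn²⁺(aq), so Q = [Mn²⁺(aq)] / [Cu⁺(aq)]^2.
Solving for the unknown gives log [Mn²⁺(aq)] = −3.166, so [Mn²⁺(aq)] ≈ 0.00068 M.

0.00068 M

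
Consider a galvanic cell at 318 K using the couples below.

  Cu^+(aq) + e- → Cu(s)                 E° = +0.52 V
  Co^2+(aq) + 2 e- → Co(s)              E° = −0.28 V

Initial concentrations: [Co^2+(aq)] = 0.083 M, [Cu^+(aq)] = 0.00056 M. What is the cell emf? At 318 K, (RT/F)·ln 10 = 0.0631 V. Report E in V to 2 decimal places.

+0.63 V

The Cu⁺/Cu couple has the more positive E°, so it is the cathode; Co²⁺/Co is the anode.
E°cell = +0.52 − (−0.28) = +0.80 V, with n = 2 electrons transferred.
Balancing gives 2 Cu^+(aq) + Co(s) → 2 Cu(s) + Co^2+(aq); hence Q = [Co^2+(aq)] / [Cu^+(aq)]^2 = 2.65×10^5 (log Q = 5.423).
By the Nernst equation, E = +0.80 − (0.0631/2)·(5.423) = +0.63 V.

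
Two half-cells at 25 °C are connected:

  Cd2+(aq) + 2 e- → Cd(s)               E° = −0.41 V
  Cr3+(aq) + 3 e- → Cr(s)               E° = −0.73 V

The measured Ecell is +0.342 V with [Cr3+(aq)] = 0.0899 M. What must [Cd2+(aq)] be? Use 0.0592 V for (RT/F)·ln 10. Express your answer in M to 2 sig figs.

1.1 M

With Cd²⁺/Cd at the cathode and Cr³⁺/Cr at the anode, E°cell = −0.41 − (−0.73) = +0.32 V (n = 6).
From the Nernst equation, log Q = n(E° − E)/0.0592 = 6·(+0.32 − (+0.342))/0.0592 = −2.230.
Balancing electrons gives 3 Cd2+(aq) + 2 Cr(s) → 3 Cd(s) + 2 Cr3+(aq); thus Q = [Cr3+(aq)]^2 / [Cd2+(aq)]^3.
Isolating [Cd2+(aq)] in Q = 10^{−2.230} yields log [Cd2+(aq)] = 0.046, i.e. 1.1 M.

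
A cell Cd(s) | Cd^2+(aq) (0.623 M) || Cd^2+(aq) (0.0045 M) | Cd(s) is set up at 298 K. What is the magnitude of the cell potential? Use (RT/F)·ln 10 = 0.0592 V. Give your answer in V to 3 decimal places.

0.063 V

For a concentration cell E°cell = 0, since both electrodes use the same couple.
The compartment with the higher Cd^2+(aq) concentration (0.623 M) acts as the cathode; ions are reduced there and produced at the dilute (0.0045 M) anode.
With n = 2, Ecell = −(0.0592/2)·log([dilute]/[conc]) = −(0.0592/2)·log(0.0045/0.623) = +0.063 V.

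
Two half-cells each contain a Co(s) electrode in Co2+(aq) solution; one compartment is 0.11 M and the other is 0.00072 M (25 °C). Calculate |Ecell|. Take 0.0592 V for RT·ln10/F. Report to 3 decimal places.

0.065 V

For a concentration cell E°cell = 0, since both electrodes use the same couple.
The compartment with the higher Co2+(aq) concentration (0.11 M) acts as the cathode; ions are reduced there and produced at the dilute (0.00072 M) anode.
With n = 2, Ecell = −(0.0592/2)·log([dilute]/[conc]) = −(0.0592/2)·log(0.00072/0.11) = +0.065 V.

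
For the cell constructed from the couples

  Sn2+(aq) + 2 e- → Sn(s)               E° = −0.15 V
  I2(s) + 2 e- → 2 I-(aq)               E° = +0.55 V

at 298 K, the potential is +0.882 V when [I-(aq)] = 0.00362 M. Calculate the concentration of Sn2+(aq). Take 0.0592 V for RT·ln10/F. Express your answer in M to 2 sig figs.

0.054 M

The I₂/I⁻ couple has the larger reduction potential, so it is the cathode: E°cell = +0.55 − (−0.15) = +0.70 V and n = 2.
Since E = E° − (0.0592/n)·log Q, log Q = n(E° − E)/0.0592 = −6.149.
For I2(s) + Sn(s) → 2 I-(aq) + Sn2+(aq), the reaction quotient is Q = [I-(aq)]^2·[Sn2+(aq)].
Solving for the unknown gives log [Sn2+(aq)] = −1.266, so [Sn2+(aq)] ≈ 0.054 M.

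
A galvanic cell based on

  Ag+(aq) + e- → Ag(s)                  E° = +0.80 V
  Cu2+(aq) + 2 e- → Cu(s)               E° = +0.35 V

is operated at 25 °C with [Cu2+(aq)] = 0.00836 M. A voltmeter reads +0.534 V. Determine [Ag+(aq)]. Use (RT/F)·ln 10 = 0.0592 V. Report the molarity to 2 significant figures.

2.4 M

Ag⁺/Ag is the cathode (higher E°); E°cell = +0.80 − (+0.35) = +0.45 V with n = 2.
Rearranging E = E° − (0.0592/n)·log Q gives log Q = 2(+0.45 − (+0.534))/0.0592 = −2.838.
Balancing electrons gives 2 Ag+(aq) + Cu(s) → 2 Ag(s) + Cu2+(aq); thus Q = [Cu2+(aq)] / [Ag+(aq)]^2.
Solving for the unknown gives log [Ag+(aq)] = 0.380, so [Ag+(aq)] ≈ 2.4 M.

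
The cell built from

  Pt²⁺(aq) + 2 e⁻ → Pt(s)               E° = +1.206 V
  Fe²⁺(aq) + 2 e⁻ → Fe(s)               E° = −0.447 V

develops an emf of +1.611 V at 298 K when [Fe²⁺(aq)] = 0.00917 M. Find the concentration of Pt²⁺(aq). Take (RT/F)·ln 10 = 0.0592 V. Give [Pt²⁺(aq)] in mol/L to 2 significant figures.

0.00035 M

The Pt²⁺/Pt couple has the larger reduction potential, so it is the cathode: E°cell = +1.206 − (−0.447) = +1.653 V and n = 2.
From the Nernst equation, log Q = n(E° − E)/0.0592 = 2·(+1.653 − (+1.611))/0.0592 = 1.419.
Balancing electrons gives Pt²⁺(aq) + Fe(s) → Pt(s) + Fe²⁺(aq); thus Q = [Fe²⁺(aq)] / [Pt²⁺(aq)].
Solving for the unknown gives log [Pt²⁺(aq)] = −3.457, so [Pt²⁺(aq)] ≈ 0.00035 M.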